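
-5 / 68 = -0.07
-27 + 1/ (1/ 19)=-8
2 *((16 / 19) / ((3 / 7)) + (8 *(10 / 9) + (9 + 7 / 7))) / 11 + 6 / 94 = 3.86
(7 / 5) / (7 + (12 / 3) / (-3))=0.25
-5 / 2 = -2.50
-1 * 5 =-5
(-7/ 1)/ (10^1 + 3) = -7/ 13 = -0.54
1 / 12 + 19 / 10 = 119 / 60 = 1.98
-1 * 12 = -12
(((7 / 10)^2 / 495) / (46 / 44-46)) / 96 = -49 / 213624000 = -0.00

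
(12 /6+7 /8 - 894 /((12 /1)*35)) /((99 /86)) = 817 /1260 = 0.65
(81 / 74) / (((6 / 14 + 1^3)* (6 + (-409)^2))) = 567 / 123792380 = 0.00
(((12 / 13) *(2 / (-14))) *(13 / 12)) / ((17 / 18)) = -18 / 119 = -0.15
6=6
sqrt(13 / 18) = sqrt(26) / 6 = 0.85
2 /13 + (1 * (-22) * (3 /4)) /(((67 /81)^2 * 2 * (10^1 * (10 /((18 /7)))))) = -12762821 /81699800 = -0.16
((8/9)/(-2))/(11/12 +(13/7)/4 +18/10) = -70/501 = -0.14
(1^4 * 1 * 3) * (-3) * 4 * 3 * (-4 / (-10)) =-216 / 5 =-43.20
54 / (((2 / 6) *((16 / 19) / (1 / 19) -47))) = -162 / 31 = -5.23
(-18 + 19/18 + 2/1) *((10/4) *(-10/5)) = 1345/18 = 74.72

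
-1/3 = -0.33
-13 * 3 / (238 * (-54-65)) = 0.00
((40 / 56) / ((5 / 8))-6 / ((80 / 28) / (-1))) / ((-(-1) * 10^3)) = 227 / 70000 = 0.00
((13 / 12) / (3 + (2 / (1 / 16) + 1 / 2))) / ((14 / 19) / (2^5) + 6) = 1976 / 390003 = 0.01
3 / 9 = 1 / 3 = 0.33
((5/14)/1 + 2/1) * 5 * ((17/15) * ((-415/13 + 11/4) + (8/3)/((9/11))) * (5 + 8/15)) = -564700543/294840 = -1915.28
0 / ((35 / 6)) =0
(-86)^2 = 7396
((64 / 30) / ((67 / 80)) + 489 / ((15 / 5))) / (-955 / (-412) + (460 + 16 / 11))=150802300 / 422465217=0.36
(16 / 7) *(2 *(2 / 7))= 1.31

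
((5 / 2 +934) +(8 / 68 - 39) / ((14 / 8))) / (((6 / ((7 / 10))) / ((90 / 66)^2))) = 3263985 / 16456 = 198.35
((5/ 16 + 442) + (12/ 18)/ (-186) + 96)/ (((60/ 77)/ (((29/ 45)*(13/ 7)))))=9965286617/ 12052800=826.80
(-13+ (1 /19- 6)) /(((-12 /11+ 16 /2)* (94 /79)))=-39105 /16967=-2.30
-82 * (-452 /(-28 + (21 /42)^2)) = -148256 /111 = -1335.64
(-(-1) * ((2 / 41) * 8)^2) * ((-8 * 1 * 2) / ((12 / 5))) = -5120 / 5043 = -1.02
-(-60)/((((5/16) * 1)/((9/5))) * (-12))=-144/5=-28.80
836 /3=278.67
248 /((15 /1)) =248 /15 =16.53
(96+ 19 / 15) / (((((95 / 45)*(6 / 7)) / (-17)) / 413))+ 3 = -71704903 / 190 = -377394.23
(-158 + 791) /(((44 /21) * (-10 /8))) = -13293 /55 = -241.69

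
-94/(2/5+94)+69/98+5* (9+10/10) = 574827/11564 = 49.71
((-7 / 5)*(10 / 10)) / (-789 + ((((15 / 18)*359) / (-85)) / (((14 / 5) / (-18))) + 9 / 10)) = 833 / 455457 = 0.00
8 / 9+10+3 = 125 / 9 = 13.89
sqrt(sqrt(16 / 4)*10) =2*sqrt(5) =4.47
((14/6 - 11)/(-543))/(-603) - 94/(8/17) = -784847417/3929148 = -199.75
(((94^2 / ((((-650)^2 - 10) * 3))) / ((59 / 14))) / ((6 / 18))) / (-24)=-15463 / 74780730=-0.00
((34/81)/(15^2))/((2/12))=0.01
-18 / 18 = -1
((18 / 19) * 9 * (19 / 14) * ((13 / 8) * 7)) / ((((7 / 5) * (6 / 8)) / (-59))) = -7396.07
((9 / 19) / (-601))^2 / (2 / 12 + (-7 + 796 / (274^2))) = -9121734 / 100185936690935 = -0.00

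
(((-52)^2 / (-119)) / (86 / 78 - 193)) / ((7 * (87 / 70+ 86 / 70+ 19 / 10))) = 43940 / 11355099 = 0.00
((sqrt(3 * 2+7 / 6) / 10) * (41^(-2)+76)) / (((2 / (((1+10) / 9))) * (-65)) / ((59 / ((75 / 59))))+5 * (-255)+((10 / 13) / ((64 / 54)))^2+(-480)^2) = 52911258592192 * sqrt(258) / 9570867052562092125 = 0.00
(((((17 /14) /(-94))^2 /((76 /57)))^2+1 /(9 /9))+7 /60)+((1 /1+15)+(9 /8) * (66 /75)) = 65169338104880483 /3599190245683200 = 18.11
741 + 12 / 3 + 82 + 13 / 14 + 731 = 21825 / 14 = 1558.93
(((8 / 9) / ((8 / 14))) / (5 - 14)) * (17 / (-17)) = 14 / 81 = 0.17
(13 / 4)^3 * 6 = 6591 / 32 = 205.97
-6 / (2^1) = -3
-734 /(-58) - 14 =-39 /29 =-1.34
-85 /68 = -1.25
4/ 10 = 0.40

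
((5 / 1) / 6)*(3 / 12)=5 / 24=0.21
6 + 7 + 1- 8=6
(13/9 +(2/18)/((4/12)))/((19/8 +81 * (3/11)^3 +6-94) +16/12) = -0.02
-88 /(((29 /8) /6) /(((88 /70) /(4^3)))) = -2.86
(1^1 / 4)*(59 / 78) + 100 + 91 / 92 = 726055 / 7176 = 101.18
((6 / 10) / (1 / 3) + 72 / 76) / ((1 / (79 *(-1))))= -217.04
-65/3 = -21.67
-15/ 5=-3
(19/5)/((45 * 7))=19/1575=0.01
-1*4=-4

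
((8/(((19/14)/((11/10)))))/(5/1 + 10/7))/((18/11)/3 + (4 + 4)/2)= 23716/106875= 0.22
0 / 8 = 0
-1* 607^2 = -368449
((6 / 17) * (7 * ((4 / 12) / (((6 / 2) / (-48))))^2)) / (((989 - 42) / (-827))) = -2963968 / 48297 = -61.37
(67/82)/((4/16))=3.27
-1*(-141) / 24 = 47 / 8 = 5.88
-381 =-381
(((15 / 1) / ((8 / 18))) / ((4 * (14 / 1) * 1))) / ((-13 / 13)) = -135 / 224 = -0.60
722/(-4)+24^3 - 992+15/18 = 37957/3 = 12652.33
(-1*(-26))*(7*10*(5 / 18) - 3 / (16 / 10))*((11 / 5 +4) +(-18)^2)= 5430139 / 36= 150837.19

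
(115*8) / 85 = 184 / 17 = 10.82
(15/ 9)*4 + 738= 2234/ 3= 744.67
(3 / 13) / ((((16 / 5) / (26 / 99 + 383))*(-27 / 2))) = -2.05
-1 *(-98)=98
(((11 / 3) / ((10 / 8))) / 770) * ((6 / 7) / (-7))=-4 / 8575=-0.00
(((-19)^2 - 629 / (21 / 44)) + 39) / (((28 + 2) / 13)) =-125294 / 315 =-397.76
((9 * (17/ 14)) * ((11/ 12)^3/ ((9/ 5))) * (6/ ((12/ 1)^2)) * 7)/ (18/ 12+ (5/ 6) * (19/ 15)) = 0.53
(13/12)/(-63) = -13/756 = -0.02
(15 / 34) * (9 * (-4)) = -15.88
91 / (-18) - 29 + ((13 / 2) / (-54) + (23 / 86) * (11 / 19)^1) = -3001885 / 88236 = -34.02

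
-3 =-3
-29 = -29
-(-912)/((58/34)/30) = 465120/29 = 16038.62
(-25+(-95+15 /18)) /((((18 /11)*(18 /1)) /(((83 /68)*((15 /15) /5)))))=-130559 /132192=-0.99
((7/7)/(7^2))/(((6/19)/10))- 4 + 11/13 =-4792/1911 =-2.51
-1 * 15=-15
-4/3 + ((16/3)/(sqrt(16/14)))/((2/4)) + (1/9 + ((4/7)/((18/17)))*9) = 229/63 + 8*sqrt(14)/3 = 13.61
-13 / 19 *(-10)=130 / 19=6.84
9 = 9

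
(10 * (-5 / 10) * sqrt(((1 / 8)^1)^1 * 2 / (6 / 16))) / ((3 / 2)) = -10 * sqrt(6) / 9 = -2.72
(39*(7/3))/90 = 91/90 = 1.01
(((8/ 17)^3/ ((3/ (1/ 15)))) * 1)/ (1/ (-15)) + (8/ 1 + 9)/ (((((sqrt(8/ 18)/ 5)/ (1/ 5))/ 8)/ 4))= 12026512/ 14739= 815.97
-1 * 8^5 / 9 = -32768 / 9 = -3640.89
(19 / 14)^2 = 1.84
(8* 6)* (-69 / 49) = -3312 / 49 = -67.59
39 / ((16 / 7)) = 273 / 16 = 17.06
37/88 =0.42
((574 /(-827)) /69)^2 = 329476 /3256185969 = 0.00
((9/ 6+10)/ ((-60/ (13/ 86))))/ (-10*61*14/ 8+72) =299/ 10273560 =0.00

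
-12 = -12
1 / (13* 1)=1 / 13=0.08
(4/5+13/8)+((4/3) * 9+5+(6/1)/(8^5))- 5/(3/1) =4364333/245760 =17.76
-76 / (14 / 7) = -38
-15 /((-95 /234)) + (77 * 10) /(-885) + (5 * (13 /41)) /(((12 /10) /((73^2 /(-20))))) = -348502001 /1103064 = -315.94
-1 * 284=-284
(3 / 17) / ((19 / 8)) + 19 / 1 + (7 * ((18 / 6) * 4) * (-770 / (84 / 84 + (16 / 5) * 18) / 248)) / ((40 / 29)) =371950709 / 23470472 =15.85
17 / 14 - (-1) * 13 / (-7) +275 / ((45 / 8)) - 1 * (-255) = 303.25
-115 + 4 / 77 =-8851 / 77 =-114.95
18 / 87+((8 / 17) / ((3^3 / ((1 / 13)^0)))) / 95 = 261862 / 1264545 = 0.21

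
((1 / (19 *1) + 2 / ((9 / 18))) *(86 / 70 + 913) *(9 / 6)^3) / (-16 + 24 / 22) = -52268733 / 62320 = -838.72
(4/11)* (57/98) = 0.21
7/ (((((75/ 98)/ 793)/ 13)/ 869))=6145545406/ 75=81940605.41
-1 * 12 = -12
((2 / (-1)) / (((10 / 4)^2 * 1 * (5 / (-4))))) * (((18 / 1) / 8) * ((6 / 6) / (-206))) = -36 / 12875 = -0.00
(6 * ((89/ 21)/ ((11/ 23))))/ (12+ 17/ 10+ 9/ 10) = 20470/ 5621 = 3.64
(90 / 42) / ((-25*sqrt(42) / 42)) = -3*sqrt(42) / 35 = -0.56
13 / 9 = 1.44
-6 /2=-3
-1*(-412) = 412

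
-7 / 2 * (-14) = 49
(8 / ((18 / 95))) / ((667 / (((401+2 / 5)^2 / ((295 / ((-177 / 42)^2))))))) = 501715881 / 817075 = 614.04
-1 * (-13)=13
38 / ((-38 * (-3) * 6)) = 1 / 18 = 0.06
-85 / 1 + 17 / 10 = -833 / 10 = -83.30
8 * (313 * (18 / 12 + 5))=16276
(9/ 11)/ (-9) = -0.09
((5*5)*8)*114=22800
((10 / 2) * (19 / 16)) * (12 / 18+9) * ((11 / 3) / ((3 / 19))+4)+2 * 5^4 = 1214975 / 432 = 2812.44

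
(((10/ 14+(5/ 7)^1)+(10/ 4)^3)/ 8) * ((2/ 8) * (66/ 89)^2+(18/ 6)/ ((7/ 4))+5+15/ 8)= 3696790675/ 198722048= 18.60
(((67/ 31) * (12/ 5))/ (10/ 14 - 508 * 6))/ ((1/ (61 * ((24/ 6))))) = -1373232/ 3306305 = -0.42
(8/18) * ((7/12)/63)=1/243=0.00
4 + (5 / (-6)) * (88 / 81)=752 / 243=3.09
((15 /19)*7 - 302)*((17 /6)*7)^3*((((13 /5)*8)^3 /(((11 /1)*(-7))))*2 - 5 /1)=346228112527157 /627000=552197946.61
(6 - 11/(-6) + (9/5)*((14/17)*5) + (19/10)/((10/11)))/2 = 88409/10200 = 8.67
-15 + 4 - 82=-93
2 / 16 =1 / 8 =0.12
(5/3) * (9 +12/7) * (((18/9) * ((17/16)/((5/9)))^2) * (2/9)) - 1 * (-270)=133965/448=299.03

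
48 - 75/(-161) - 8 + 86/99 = 658831/15939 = 41.33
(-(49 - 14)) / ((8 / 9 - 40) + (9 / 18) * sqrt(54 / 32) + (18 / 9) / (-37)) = 0.91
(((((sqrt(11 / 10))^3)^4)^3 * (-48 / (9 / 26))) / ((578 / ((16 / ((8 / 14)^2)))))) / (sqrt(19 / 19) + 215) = -3541667328694551453397 / 11704500000000000000000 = -0.30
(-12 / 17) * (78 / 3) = -312 / 17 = -18.35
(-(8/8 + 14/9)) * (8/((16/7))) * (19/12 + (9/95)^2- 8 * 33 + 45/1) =3790785733/1949400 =1944.59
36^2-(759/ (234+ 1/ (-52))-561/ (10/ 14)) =5496723/ 2645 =2078.16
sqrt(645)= 25.40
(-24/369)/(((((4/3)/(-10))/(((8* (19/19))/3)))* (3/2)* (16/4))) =80/369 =0.22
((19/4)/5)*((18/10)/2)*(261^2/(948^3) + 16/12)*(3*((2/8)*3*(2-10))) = -64753708689/3155449600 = -20.52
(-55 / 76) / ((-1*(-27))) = -55 / 2052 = -0.03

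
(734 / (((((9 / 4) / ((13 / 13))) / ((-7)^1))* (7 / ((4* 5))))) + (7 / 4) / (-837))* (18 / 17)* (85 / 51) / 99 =-109219235 / 939114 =-116.30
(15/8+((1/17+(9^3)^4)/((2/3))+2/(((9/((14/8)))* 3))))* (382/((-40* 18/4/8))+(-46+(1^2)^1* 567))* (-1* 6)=-1281156863391441.30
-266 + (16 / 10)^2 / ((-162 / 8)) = -538906 / 2025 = -266.13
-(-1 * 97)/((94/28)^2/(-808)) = -15361696/2209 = -6954.14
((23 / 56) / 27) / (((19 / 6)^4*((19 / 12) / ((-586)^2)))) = 568663776 / 17332693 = 32.81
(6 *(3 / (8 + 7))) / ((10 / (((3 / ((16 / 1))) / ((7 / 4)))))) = 9 / 700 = 0.01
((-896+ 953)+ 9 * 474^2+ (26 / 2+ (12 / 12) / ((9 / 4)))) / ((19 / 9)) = 18199390 / 19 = 957862.63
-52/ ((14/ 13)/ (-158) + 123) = -26702/ 63157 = -0.42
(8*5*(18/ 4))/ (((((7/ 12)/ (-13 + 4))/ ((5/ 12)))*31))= -8100/ 217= -37.33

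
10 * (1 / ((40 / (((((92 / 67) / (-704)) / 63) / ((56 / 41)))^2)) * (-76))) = -889249 / 526145278572232704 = -0.00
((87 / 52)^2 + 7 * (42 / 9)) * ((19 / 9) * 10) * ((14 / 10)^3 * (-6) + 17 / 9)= -89630609557 / 8213400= -10912.73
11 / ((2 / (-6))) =-33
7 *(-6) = -42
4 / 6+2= 8 / 3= 2.67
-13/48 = -0.27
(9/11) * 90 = 810/11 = 73.64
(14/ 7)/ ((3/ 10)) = 20/ 3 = 6.67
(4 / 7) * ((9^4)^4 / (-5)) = -7412080755407364 / 35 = -211773735868781.83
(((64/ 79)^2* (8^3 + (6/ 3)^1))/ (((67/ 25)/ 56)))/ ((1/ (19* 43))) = 2408092467200/ 418147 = 5758961.48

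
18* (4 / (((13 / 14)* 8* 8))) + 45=2403 / 52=46.21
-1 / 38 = -0.03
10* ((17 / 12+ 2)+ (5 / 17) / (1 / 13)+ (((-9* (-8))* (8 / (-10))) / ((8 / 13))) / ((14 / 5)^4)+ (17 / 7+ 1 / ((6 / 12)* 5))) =10464619 / 122451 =85.46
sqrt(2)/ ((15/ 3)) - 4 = -4 + sqrt(2)/ 5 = -3.72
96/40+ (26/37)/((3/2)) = 1592/555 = 2.87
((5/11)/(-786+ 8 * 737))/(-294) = -1/3305148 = -0.00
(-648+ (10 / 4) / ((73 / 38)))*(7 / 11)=-330463 / 803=-411.54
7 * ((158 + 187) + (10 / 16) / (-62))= 2414.93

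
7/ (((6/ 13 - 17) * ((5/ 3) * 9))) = -91/ 3225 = -0.03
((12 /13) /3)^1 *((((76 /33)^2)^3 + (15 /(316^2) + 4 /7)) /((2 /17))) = 2298598685483493881 /5867717560817112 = 391.74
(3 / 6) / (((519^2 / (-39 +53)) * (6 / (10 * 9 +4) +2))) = 0.00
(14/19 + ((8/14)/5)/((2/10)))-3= -225/133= -1.69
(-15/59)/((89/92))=-1380/5251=-0.26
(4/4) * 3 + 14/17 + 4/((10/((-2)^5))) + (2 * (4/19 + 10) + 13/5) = 22682/1615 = 14.04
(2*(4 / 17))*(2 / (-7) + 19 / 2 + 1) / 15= 572 / 1785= 0.32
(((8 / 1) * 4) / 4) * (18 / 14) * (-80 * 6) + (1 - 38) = -34819 / 7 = -4974.14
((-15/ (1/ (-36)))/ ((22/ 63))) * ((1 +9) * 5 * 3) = 2551500/ 11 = 231954.55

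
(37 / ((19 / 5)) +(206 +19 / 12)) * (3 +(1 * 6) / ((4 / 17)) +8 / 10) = 14517857 / 2280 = 6367.48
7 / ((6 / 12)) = 14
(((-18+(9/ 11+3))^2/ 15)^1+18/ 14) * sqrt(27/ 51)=186687 * sqrt(17)/ 71995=10.69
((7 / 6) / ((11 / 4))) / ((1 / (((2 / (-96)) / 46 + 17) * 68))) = 4466665 / 9108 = 490.41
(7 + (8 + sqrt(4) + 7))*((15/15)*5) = 120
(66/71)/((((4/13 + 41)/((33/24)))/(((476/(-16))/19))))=-187187/3863536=-0.05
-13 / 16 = -0.81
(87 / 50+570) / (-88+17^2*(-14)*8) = -28587 / 1622800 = -0.02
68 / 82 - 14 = -540 / 41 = -13.17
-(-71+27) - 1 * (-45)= 89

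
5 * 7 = 35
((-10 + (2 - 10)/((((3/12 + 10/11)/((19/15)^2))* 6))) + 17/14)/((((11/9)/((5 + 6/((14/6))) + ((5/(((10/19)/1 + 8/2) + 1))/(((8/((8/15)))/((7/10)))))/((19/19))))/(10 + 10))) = -122883591757/92775375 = -1324.53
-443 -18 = -461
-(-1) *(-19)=-19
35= 35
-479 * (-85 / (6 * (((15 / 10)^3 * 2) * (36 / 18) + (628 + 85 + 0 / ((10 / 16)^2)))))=40715 / 4359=9.34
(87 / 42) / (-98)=-29 / 1372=-0.02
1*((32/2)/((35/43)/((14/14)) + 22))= 688/981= 0.70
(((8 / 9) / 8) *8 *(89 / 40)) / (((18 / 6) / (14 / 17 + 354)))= 233.92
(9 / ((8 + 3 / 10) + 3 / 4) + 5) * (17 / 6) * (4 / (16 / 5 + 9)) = 184450 / 33123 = 5.57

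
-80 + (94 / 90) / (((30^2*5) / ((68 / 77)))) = -311849201 / 3898125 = -80.00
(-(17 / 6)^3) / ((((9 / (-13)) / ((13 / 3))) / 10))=4151485 / 2916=1423.69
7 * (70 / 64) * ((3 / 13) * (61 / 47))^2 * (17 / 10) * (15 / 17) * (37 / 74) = 0.52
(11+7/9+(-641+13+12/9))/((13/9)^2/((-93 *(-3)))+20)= -13895874/452149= -30.73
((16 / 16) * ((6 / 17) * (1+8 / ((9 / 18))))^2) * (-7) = -252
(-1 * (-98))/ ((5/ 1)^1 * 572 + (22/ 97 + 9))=9506/ 278315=0.03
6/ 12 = 1/ 2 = 0.50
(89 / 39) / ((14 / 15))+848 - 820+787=148775 / 182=817.45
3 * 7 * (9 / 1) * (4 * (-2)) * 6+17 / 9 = -81631 / 9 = -9070.11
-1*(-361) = 361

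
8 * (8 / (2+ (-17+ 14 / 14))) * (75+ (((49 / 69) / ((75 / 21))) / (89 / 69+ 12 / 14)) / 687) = -42745216832 / 124673325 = -342.86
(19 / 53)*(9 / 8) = 171 / 424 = 0.40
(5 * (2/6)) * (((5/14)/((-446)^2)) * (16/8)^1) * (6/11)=25/7658266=0.00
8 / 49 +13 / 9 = 709 / 441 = 1.61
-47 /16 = -2.94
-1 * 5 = -5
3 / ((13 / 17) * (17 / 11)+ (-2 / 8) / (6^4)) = 171072 / 67381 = 2.54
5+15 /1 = 20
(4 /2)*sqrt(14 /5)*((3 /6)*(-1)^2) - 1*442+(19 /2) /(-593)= -524231 /1186+sqrt(70) /5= -440.34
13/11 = 1.18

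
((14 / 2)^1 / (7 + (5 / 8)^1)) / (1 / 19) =1064 / 61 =17.44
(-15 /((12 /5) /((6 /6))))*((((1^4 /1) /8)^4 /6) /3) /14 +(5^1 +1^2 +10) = 16.00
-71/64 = -1.11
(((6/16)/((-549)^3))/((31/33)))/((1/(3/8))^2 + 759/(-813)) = -2981/7633267526664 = -0.00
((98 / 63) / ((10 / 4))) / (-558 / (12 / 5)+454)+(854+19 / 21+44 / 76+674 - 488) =2761350488 / 2651355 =1041.49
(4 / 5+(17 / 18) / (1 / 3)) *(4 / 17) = 218 / 255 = 0.85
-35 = -35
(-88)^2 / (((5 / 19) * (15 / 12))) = 588544 / 25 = 23541.76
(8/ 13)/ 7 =8/ 91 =0.09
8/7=1.14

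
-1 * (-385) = 385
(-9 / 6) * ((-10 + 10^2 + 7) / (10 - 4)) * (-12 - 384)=9603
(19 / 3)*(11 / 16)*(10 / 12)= 1045 / 288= 3.63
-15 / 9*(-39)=65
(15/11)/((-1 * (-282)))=5/1034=0.00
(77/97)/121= 7/1067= 0.01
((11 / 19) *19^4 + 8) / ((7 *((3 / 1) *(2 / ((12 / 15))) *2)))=75457 / 105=718.64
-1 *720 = -720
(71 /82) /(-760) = -71 /62320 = -0.00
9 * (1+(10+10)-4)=153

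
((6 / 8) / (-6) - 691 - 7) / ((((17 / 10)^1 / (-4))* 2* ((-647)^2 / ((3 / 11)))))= 83775 / 156559766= 0.00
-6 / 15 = -2 / 5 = -0.40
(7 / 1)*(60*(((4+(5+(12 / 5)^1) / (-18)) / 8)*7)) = 15827 / 12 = 1318.92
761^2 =579121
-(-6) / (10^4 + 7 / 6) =36 / 60007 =0.00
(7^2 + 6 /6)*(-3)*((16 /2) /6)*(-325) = 65000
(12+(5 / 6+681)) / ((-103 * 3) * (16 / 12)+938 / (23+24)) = -195661 / 110556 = -1.77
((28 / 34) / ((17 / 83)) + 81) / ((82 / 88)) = 91.24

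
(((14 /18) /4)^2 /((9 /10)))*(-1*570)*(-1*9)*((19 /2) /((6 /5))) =2211125 /1296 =1706.11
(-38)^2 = 1444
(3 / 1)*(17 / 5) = 51 / 5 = 10.20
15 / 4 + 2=23 / 4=5.75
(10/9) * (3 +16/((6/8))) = 730/27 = 27.04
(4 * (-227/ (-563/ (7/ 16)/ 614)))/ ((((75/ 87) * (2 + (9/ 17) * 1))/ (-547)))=-131551716233/ 1210450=-108680.01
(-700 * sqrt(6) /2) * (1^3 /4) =-175 * sqrt(6) /2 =-214.33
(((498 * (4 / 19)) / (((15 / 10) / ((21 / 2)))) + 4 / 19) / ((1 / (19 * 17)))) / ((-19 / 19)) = -237116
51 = 51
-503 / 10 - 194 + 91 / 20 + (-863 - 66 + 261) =-3631 / 4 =-907.75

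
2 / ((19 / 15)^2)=450 / 361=1.25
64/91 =0.70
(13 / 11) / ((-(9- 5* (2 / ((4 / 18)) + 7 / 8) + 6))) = 104 / 3025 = 0.03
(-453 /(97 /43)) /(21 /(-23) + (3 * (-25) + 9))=149339 /49761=3.00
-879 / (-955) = 879 / 955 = 0.92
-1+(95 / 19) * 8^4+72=20551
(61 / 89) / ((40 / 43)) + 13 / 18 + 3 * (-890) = -2668.54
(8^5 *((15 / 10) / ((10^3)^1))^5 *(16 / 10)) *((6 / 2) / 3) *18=2187 / 305175781250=0.00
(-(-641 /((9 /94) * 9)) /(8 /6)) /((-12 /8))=-30127 /81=-371.94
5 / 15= 1 / 3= 0.33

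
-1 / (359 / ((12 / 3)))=-4 / 359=-0.01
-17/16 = -1.06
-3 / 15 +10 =49 / 5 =9.80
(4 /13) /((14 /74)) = 148 /91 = 1.63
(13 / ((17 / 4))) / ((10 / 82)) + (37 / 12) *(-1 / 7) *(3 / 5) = 24.82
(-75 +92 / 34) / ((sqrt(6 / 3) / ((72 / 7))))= -525.80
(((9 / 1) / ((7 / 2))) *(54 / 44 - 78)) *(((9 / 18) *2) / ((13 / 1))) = -15201 / 1001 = -15.19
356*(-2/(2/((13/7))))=-4628/7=-661.14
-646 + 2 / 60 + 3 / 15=-19373 / 30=-645.77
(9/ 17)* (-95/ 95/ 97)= -9/ 1649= -0.01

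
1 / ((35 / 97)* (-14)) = -97 / 490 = -0.20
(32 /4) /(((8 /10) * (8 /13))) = 65 /4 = 16.25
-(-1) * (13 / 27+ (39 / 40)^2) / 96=61867 / 4147200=0.01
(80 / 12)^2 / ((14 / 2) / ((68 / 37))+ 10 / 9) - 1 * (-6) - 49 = -33.97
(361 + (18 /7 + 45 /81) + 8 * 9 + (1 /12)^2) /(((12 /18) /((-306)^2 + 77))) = 61307128.27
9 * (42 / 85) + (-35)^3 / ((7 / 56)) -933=-29233927 / 85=-343928.55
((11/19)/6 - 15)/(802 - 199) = -1699/68742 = -0.02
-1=-1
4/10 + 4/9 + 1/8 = 349/360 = 0.97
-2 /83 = -0.02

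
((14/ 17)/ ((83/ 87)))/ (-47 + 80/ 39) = -47502/ 2473483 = -0.02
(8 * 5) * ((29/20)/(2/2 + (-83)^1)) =-29/41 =-0.71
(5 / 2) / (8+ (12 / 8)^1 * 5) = 5 / 31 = 0.16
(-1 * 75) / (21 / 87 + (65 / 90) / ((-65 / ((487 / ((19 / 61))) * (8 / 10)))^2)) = -0.28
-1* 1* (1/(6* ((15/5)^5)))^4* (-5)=5/4518872583696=0.00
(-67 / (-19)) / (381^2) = 67 / 2758059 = 0.00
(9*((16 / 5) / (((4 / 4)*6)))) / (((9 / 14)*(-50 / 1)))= -56 / 375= -0.15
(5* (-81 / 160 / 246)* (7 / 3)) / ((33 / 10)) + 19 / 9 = 273263 / 129888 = 2.10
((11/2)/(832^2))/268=11/371032064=0.00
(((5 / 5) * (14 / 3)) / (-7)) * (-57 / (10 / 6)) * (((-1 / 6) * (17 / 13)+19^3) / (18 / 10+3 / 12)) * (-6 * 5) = -1219765800 / 533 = -2288491.18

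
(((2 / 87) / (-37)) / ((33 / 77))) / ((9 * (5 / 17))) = -238 / 434565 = -0.00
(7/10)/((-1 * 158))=-7/1580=-0.00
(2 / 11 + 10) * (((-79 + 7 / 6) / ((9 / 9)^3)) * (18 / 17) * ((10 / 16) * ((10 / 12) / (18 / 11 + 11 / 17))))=-11675 / 61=-191.39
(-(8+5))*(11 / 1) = -143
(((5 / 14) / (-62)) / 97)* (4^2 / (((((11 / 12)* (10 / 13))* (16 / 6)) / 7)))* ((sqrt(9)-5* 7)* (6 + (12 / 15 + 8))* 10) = 554112 / 33077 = 16.75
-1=-1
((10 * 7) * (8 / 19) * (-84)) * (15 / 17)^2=-10584000 / 5491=-1927.52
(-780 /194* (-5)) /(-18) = -325 /291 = -1.12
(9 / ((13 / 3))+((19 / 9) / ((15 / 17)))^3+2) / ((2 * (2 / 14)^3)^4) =15375349702.88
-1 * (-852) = 852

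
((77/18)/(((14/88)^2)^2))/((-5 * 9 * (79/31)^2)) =-19810561408/866968515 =-22.85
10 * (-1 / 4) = -5 / 2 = -2.50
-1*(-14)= 14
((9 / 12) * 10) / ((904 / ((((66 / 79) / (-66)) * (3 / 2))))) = -45 / 285664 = -0.00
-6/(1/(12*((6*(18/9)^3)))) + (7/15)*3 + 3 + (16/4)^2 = -17178/5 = -3435.60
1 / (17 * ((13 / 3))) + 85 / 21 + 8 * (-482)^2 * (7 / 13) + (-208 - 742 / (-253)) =1174853200406 / 1174173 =1000579.30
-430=-430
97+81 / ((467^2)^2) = 4613592756418 / 47562811921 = 97.00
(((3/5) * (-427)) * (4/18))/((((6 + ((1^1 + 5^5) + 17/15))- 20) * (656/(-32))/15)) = 3660/273511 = 0.01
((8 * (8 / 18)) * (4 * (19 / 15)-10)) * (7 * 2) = -33152 / 135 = -245.57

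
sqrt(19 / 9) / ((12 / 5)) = 5 * sqrt(19) / 36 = 0.61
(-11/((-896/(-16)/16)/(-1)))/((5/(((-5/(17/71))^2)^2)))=69882122750/584647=119528.75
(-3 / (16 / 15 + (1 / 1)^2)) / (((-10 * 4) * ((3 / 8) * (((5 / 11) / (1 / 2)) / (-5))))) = -33 / 62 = -0.53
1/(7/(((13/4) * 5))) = 65/28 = 2.32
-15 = -15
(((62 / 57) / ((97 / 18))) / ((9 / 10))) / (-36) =-0.01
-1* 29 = -29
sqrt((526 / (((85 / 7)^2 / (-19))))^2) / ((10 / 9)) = 2203677 / 36125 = 61.00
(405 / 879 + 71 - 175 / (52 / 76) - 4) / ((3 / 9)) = -2151801 / 3809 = -564.93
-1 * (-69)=69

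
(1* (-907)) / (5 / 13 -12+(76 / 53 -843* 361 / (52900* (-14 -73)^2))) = 83406410564100 / 936338793349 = 89.08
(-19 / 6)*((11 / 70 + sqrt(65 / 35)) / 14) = -19*sqrt(91) / 588 -209 / 5880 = -0.34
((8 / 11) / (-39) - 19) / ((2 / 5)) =-40795 / 858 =-47.55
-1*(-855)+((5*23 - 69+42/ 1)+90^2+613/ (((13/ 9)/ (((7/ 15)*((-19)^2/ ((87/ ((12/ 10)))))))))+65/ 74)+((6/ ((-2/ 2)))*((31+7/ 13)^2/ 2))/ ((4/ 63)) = -335186585203/ 9066850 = -36968.36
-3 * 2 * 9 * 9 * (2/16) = -243/4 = -60.75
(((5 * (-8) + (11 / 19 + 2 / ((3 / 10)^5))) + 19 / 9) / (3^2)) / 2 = 1813870 / 41553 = 43.65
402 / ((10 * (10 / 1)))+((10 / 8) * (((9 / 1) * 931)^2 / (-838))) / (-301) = 1268193543 / 3603400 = 351.94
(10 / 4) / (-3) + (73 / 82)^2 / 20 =-320213 / 403440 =-0.79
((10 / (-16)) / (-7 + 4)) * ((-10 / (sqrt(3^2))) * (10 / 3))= -125 / 54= -2.31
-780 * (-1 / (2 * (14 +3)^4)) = 390 / 83521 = 0.00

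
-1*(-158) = 158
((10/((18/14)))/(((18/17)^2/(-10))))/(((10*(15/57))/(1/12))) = -2.20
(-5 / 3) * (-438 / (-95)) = -146 / 19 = -7.68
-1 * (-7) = 7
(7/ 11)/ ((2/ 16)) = 56/ 11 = 5.09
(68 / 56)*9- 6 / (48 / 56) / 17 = 2503 / 238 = 10.52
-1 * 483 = -483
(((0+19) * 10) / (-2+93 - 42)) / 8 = 0.48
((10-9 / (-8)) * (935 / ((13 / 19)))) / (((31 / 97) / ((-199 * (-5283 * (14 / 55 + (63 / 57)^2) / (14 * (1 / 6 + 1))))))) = 4519827819.43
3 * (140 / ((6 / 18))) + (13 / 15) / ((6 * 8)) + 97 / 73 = 66296389 / 52560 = 1261.35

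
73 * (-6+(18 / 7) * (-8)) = -13578 / 7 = -1939.71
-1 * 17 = -17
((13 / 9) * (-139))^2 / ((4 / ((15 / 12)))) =16326245 / 1296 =12597.41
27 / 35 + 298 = 10457 / 35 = 298.77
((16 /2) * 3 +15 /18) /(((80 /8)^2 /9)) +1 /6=1441 /600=2.40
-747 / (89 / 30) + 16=-235.80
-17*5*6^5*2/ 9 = -146880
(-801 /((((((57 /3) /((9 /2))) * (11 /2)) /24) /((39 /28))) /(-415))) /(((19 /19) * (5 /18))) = 2520237564 /1463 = 1722650.42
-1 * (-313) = 313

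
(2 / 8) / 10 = 1 / 40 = 0.02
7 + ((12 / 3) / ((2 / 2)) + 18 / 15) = 61 / 5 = 12.20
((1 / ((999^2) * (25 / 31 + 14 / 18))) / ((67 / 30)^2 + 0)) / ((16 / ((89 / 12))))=68975 / 1173435086304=0.00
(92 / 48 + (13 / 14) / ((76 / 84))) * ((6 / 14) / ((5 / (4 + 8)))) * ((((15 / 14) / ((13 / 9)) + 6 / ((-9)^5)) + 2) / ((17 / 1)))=6590194963 / 13499323110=0.49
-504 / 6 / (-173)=84 / 173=0.49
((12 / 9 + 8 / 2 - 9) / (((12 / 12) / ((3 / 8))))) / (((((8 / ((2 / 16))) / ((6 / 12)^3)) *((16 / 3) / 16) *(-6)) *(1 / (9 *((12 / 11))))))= 27 / 2048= 0.01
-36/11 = -3.27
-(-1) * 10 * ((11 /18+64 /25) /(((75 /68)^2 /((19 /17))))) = 7374736 /253125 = 29.13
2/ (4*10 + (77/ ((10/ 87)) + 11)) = 20/ 7209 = 0.00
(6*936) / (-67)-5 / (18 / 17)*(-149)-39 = 700433 / 1206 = 580.79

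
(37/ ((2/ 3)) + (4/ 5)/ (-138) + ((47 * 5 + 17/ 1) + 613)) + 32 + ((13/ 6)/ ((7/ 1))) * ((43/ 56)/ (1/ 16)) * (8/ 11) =355270679/ 371910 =955.26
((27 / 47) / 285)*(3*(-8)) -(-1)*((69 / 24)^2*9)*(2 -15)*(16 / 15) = -18424347 / 17860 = -1031.60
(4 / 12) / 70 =1 / 210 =0.00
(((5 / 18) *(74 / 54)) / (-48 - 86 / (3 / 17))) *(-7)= 1295 / 260172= 0.00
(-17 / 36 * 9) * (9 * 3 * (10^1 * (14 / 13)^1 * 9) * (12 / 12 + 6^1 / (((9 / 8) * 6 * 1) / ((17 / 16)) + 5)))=-42652575 / 2509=-16999.83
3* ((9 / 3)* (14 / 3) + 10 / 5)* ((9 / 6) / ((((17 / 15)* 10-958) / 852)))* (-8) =2592 / 5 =518.40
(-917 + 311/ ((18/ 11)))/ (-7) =103.85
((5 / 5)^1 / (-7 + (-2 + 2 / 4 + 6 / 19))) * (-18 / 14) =342 / 2177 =0.16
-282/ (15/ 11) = -1034/ 5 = -206.80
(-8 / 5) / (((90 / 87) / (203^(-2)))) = -4 / 106575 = -0.00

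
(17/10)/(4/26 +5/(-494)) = 11.83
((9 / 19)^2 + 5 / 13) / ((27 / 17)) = 48586 / 126711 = 0.38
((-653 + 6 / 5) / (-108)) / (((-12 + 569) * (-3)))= -3259 / 902340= -0.00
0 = 0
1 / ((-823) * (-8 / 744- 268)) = 0.00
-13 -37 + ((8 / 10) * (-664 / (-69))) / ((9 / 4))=-144626 / 3105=-46.58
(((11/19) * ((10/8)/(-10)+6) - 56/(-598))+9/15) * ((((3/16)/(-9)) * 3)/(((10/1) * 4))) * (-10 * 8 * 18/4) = 8374851/3635840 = 2.30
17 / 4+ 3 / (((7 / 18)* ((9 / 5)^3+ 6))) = 67667 / 13804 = 4.90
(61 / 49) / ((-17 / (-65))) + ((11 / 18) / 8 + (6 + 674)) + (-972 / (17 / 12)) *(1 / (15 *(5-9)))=417595847 / 599760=696.27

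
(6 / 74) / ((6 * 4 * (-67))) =-1 / 19832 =-0.00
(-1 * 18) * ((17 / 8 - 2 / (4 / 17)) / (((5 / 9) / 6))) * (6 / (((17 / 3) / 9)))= 59049 / 5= 11809.80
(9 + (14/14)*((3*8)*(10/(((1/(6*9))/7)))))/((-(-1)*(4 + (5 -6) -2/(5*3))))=1360935/43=31649.65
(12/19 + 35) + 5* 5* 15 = 7802/19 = 410.63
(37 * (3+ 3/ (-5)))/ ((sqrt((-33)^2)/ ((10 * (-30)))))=-8880/ 11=-807.27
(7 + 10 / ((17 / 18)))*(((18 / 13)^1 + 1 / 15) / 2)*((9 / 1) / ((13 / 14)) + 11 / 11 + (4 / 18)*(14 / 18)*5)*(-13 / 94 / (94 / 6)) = -79208021 / 60835860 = -1.30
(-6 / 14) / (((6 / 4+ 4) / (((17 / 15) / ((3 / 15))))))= -34 / 77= -0.44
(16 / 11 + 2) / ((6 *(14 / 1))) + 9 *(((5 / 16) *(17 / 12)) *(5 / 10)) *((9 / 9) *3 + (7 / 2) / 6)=849169 / 118272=7.18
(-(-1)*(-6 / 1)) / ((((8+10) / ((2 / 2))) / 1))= -1 / 3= -0.33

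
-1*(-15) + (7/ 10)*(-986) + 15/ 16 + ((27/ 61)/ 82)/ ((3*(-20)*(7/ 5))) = -944345177/ 1400560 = -674.26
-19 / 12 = -1.58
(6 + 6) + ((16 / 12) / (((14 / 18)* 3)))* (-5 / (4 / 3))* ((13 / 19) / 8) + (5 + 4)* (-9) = -73611 / 1064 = -69.18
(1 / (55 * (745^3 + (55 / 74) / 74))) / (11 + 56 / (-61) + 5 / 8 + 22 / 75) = 8016864 / 2005582700570766031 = 0.00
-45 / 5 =-9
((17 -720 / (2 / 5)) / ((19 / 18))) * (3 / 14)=-48141 / 133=-361.96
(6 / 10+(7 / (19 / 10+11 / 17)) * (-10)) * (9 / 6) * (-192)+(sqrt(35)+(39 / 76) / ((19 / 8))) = 7748.34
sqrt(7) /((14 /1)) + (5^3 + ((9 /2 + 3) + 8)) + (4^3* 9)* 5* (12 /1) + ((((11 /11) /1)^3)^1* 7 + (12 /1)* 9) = sqrt(7) /14 + 69631 /2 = 34815.69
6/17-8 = -130/17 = -7.65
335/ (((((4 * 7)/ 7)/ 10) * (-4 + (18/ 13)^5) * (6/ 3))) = 621915775/ 1617584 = 384.47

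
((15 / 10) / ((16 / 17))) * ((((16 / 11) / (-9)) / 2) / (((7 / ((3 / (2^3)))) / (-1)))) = 17 / 2464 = 0.01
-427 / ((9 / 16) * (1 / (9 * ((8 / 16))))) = -3416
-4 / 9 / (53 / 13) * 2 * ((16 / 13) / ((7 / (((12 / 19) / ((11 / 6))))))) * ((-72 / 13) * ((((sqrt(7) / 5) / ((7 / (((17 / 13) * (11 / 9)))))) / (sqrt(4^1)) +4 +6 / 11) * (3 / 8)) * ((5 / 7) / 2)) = 13056 * sqrt(7) / 58372769 +3456000 / 77616539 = 0.05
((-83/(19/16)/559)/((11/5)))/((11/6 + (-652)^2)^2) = -47808/152014396360535995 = -0.00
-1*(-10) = 10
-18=-18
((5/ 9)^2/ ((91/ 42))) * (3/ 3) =50/ 351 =0.14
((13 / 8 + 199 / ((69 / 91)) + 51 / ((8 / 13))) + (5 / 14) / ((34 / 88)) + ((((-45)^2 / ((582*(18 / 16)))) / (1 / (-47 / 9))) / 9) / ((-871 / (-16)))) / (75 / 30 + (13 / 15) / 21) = 136.88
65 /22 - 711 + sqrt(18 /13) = -15577 /22 + 3 * sqrt(26) /13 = -706.87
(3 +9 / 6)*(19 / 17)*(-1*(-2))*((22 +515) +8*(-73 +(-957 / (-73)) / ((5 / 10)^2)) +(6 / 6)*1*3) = 4687452 / 1241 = 3777.16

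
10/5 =2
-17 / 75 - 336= -25217 / 75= -336.23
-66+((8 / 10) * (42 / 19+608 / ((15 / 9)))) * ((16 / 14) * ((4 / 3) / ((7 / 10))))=2668002 / 4655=573.15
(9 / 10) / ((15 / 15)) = 9 / 10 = 0.90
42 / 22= 21 / 11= 1.91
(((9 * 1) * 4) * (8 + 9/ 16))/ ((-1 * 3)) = -411/ 4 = -102.75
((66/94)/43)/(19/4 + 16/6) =396/179869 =0.00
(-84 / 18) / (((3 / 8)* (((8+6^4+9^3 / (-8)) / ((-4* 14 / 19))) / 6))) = 100352 / 553071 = 0.18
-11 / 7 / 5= -0.31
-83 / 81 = -1.02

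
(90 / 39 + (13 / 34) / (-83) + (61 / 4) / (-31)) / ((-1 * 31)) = -4119519 / 70510492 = -0.06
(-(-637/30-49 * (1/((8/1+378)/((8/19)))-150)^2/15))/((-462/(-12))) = 1412310698841/739578895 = 1909.61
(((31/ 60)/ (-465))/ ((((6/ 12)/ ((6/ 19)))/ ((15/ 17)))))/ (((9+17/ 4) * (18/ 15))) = -2/ 51357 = -0.00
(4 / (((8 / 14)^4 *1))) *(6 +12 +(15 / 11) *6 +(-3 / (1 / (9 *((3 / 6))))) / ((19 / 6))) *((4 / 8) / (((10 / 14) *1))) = 76992867 / 133760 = 575.60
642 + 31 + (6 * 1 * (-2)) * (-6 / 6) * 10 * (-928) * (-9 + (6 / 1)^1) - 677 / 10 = 334685.30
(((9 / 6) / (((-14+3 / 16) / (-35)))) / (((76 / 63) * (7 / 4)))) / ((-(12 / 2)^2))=-210 / 4199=-0.05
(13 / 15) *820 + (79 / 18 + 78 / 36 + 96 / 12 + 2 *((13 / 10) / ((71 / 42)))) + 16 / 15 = 2325407 / 3195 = 727.83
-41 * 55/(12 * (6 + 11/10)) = -11275/426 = -26.47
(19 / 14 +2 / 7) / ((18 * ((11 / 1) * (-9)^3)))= -23 / 2020788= -0.00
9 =9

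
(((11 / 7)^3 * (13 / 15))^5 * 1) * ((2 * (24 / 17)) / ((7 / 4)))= 99262912292278099631552 / 143005454357314303125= 694.12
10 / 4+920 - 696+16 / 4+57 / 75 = 11563 / 50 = 231.26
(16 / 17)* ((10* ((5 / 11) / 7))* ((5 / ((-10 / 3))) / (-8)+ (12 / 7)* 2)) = 20250 / 9163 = 2.21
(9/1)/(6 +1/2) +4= 70/13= 5.38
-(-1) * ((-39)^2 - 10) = 1511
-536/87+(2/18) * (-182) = -6886/261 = -26.38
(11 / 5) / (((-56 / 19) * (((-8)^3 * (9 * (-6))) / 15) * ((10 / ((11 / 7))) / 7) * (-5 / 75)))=2299 / 344064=0.01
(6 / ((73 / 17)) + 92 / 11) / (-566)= -3919 / 227249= -0.02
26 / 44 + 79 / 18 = 493 / 99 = 4.98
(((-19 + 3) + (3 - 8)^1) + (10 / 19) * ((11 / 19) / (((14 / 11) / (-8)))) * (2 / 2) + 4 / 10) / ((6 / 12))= -568962 / 12635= -45.03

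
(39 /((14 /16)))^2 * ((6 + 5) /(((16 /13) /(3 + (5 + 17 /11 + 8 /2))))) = 11784708 /49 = 240504.24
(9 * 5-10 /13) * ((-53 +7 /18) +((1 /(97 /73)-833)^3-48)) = -5445189583968654925 /213565482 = -25496580875.22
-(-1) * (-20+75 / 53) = -985 / 53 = -18.58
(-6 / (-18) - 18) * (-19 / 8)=1007 / 24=41.96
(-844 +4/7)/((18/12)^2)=-2624/7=-374.86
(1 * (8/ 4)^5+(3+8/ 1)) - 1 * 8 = 35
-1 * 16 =-16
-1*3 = -3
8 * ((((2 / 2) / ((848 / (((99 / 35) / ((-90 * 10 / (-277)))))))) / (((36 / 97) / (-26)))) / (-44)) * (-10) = -349297 / 2671200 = -0.13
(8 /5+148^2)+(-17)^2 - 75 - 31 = 110443 /5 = 22088.60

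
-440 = -440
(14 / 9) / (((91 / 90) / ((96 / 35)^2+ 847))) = 4187164 / 3185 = 1314.65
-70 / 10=-7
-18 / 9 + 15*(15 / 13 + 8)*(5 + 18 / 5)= 15325 / 13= 1178.85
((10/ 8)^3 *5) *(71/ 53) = 44375/ 3392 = 13.08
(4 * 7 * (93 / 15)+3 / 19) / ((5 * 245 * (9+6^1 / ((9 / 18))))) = 16507 / 2443875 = 0.01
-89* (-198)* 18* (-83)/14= -13163634/7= -1880519.14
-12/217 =-0.06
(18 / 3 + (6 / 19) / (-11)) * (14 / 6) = 13.93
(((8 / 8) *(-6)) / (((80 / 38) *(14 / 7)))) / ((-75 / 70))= 133 / 100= 1.33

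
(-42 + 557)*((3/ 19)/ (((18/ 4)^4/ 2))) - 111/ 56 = -3689503/ 2326968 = -1.59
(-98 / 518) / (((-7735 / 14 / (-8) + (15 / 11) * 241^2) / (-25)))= 880 / 14748829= 0.00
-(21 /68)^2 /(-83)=441 /383792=0.00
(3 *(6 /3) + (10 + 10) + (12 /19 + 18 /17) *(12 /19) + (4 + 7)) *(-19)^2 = 233621 /17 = 13742.41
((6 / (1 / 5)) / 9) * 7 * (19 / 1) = 1330 / 3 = 443.33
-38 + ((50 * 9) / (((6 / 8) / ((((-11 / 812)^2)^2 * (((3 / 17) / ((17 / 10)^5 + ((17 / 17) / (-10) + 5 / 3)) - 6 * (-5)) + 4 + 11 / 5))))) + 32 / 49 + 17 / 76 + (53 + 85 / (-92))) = 2595603011986475500495 / 173577549396078470048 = 14.95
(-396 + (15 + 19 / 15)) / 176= -356 / 165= -2.16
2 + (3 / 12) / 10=81 / 40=2.02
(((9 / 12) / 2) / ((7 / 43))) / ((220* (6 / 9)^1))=0.02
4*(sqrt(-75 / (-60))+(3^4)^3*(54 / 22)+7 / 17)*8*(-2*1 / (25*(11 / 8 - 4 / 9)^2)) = -80930616016896 / 20986075 - 165888*sqrt(5) / 112225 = -3856399.32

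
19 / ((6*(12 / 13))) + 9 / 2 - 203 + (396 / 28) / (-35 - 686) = -70892243 / 363384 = -195.09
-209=-209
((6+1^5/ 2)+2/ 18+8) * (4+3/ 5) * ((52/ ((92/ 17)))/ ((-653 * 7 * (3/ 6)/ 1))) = -58123/ 205695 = -0.28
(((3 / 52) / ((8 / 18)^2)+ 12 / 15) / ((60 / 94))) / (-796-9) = -30503 / 14352000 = -0.00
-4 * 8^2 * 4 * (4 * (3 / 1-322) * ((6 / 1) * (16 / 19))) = 125435904 / 19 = 6601889.68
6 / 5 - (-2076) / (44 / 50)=129816 / 55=2360.29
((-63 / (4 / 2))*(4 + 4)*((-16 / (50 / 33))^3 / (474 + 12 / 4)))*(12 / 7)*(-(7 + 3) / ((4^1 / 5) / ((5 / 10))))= -6665.57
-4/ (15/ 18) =-24/ 5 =-4.80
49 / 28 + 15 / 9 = 41 / 12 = 3.42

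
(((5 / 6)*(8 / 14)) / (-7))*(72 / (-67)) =240 / 3283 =0.07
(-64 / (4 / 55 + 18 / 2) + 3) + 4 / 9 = -16211 / 4491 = -3.61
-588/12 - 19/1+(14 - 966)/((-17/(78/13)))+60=328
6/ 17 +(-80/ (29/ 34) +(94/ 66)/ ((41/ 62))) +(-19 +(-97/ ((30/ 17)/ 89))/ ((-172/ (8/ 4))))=-10211323799/ 191214980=-53.40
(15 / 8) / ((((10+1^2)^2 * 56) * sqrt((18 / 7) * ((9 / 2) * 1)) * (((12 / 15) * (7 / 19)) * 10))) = 95 * sqrt(7) / 9106944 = 0.00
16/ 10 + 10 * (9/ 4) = 241/ 10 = 24.10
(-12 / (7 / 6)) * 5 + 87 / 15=-45.63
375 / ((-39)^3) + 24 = 474427 / 19773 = 23.99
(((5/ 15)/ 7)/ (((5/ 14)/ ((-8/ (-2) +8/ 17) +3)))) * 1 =254/ 255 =1.00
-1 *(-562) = 562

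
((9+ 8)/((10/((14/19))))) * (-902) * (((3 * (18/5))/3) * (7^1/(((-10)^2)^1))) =-3381147/11875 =-284.73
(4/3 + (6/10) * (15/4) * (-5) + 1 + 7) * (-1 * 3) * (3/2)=69/8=8.62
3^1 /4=3 /4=0.75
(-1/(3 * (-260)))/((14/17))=17/10920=0.00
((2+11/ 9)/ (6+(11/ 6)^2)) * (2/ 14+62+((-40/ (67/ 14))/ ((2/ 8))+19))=16.42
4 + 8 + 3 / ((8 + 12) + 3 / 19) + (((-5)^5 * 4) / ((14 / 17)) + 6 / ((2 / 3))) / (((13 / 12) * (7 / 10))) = -4877390559 / 243971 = -19991.68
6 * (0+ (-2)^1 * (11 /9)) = -44 /3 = -14.67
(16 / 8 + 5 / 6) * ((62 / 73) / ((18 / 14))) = 3689 / 1971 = 1.87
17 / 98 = 0.17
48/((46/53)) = 1272/23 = 55.30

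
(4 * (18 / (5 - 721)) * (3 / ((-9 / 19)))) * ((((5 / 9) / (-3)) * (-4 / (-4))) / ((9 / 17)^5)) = -2.84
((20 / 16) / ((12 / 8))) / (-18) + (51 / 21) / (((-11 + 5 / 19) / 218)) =-37313 / 756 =-49.36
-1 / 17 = -0.06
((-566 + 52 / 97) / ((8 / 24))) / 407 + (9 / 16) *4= -302889 / 157916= -1.92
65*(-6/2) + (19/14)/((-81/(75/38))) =-147445/756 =-195.03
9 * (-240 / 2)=-1080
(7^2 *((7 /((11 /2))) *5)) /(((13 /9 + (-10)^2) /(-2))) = -61740 /10043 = -6.15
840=840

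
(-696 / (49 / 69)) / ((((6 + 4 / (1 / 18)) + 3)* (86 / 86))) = -5336 / 441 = -12.10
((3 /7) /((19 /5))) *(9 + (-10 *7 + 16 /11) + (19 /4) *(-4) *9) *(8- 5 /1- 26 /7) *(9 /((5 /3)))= 1027080 /10241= 100.29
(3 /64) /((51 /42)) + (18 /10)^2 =3.28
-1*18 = -18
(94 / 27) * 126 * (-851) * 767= -858975572 / 3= -286325190.67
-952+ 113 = -839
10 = 10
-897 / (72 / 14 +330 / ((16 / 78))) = -8372 / 15063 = -0.56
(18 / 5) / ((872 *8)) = 9 / 17440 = 0.00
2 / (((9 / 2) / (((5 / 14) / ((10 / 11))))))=11 / 63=0.17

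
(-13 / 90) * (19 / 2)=-247 / 180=-1.37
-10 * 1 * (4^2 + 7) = -230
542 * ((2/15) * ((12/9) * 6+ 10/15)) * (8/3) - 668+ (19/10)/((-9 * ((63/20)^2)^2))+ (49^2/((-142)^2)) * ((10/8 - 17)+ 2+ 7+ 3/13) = 744313045245211657/743283931113360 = 1001.38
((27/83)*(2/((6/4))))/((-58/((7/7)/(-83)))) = 18/199781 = 0.00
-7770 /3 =-2590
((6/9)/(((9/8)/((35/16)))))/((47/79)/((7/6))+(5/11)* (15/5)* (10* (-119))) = -212905/266434596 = -0.00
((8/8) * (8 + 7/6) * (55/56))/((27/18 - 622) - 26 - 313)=-3025/322392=-0.01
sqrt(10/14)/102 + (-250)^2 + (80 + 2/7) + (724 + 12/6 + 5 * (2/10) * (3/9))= sqrt(35)/714 + 1329439/21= 63306.63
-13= -13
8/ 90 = 4/ 45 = 0.09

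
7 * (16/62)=56/31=1.81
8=8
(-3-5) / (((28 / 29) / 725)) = -42050 / 7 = -6007.14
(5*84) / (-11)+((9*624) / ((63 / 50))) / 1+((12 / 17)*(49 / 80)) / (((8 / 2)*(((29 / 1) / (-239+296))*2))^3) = 1444622582650767 / 326914058240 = 4418.97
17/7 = 2.43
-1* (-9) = 9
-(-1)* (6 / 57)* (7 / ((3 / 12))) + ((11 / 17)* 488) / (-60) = -11218 / 4845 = -2.32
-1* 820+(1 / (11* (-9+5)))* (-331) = -35749 / 44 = -812.48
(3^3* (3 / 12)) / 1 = 27 / 4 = 6.75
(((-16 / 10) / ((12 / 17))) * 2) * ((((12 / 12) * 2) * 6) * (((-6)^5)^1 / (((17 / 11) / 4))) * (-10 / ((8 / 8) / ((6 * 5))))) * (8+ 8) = -5255331840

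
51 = 51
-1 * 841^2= -707281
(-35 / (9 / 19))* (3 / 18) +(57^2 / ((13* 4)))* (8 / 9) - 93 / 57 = 554755 / 13338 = 41.59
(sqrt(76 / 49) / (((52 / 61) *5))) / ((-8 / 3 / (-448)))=732 *sqrt(19) / 65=49.09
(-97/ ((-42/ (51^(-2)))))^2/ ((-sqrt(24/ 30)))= -9409 * sqrt(5)/ 23867629128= -0.00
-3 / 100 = -0.03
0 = 0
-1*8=-8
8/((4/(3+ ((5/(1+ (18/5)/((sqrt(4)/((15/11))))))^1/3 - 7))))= -401/57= -7.04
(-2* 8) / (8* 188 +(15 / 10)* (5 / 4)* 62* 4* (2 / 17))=-136 / 13249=-0.01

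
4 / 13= 0.31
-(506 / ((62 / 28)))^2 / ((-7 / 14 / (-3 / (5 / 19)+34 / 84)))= -16553239472 / 14415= -1148334.34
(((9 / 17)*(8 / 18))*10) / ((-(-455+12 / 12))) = 20 / 3859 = 0.01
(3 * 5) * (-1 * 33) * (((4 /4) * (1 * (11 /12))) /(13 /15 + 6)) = -27225 /412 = -66.08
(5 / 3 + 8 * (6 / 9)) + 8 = 15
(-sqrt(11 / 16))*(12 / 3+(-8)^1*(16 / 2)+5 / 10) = 119*sqrt(11) / 8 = 49.33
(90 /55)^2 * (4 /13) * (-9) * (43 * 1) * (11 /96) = -10449 /286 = -36.53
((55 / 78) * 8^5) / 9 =901120 / 351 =2567.29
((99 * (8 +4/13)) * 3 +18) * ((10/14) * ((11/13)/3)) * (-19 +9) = -5923500/1183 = -5007.19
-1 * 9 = -9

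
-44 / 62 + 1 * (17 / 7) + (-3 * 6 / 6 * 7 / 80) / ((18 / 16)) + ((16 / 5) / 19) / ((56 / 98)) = 44041 / 24738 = 1.78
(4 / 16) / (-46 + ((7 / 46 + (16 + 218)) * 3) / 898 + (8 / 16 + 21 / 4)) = -10327 / 1630334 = -0.01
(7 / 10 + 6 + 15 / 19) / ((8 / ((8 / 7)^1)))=1423 / 1330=1.07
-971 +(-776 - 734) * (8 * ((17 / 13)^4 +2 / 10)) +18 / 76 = -42015194857 / 1085318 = -38712.34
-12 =-12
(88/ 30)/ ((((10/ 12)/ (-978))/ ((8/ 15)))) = -229504/ 125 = -1836.03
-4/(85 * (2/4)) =-8/85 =-0.09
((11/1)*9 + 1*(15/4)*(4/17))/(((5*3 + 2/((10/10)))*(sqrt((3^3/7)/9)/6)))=3396*sqrt(21)/289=53.85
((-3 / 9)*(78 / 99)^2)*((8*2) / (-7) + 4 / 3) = 13520 / 68607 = 0.20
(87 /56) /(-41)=-87 /2296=-0.04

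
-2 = -2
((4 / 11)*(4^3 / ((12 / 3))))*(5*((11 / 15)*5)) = 320 / 3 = 106.67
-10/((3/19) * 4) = -15.83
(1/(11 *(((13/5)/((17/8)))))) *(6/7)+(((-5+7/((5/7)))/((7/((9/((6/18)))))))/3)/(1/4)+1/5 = 499487/20020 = 24.95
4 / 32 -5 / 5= -7 / 8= -0.88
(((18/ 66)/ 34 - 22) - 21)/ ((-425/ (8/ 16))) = 16079/ 317900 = 0.05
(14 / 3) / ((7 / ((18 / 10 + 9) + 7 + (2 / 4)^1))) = 12.20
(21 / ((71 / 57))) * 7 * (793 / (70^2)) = 135603 / 7100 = 19.10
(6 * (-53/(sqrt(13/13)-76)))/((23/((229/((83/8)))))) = 194192/47725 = 4.07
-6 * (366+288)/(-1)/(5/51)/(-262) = -100062/655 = -152.77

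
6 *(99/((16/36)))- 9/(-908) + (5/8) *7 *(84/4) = 2593947/1816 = 1428.38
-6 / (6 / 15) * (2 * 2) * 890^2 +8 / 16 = -95051999 / 2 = -47525999.50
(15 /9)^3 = 125 /27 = 4.63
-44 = -44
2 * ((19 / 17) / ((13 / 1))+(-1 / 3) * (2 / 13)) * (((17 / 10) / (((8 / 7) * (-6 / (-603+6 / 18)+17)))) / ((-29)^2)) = 18193 / 2521751115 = 0.00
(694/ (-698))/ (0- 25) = 347/ 8725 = 0.04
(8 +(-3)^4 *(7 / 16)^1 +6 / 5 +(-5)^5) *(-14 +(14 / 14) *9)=246429 / 16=15401.81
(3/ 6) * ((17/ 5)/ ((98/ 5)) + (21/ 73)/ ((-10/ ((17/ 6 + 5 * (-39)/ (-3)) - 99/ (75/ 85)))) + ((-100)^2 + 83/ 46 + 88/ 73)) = 82307689559/ 16454200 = 5002.23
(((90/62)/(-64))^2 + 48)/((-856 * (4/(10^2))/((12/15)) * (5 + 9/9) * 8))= -314903855/13477740544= -0.02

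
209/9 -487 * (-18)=79103/9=8789.22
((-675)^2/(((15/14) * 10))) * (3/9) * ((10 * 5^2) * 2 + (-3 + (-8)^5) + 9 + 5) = -457242975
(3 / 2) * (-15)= -45 / 2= -22.50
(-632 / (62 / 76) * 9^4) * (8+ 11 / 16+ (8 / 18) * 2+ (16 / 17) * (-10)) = -14224977 / 17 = -836763.35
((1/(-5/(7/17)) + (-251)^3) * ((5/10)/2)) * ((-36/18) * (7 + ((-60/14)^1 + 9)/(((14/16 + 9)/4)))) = 3311255243517/47005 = 70444745.10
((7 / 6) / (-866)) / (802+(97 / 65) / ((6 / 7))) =-455 / 271455494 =-0.00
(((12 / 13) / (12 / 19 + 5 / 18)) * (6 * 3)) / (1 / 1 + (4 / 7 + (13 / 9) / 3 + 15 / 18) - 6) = -27923616 / 4758611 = -5.87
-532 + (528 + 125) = 121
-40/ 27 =-1.48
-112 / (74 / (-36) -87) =288 / 229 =1.26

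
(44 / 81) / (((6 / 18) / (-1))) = -44 / 27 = -1.63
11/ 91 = 0.12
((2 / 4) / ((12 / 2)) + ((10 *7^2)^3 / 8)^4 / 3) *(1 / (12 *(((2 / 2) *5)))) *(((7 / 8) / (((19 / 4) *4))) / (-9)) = -1309637323890590723444335937507 / 984960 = -1329635034814196234815968.00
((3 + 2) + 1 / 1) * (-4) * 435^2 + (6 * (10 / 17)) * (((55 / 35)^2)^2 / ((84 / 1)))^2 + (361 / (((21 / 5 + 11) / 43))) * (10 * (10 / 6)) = -4524379.15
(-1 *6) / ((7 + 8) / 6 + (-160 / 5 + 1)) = 4 / 19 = 0.21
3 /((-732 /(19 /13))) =-19 /3172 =-0.01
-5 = -5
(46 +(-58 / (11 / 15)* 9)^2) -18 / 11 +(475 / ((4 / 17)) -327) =246075879 / 484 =508421.24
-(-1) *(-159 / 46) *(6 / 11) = -477 / 253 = -1.89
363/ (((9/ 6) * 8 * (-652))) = -121/ 2608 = -0.05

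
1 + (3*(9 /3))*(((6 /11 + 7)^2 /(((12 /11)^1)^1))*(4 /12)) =6933 /44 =157.57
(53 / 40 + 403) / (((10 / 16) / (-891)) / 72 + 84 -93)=-1037530296 / 23094745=-44.92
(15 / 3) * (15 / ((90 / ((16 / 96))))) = 5 / 36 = 0.14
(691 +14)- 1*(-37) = 742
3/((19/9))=27/19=1.42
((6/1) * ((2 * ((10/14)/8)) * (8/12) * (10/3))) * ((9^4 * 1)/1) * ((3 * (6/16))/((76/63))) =4428675/304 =14568.01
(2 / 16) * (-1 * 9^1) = -9 / 8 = -1.12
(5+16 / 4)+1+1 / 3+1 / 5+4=218 / 15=14.53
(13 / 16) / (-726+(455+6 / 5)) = -65 / 21584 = -0.00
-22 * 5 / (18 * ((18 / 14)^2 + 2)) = -1.67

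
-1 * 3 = -3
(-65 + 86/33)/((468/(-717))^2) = -117612139/803088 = -146.45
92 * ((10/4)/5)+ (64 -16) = 94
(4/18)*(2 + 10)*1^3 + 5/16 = 143/48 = 2.98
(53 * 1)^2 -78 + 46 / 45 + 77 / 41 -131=4802351 / 1845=2602.90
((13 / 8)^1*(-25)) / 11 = -325 / 88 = -3.69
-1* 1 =-1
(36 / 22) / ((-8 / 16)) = -36 / 11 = -3.27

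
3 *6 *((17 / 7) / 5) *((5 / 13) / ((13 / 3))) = 918 / 1183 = 0.78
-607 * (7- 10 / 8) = -13961 / 4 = -3490.25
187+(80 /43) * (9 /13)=105253 /559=188.29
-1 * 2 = -2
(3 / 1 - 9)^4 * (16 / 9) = 2304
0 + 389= 389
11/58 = 0.19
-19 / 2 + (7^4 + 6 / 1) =4795 / 2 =2397.50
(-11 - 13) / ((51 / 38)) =-304 / 17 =-17.88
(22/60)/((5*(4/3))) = 11/200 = 0.06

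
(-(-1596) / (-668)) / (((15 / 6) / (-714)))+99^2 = 8753607 / 835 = 10483.36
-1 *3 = -3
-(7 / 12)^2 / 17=-49 / 2448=-0.02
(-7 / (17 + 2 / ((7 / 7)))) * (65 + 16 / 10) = -24.54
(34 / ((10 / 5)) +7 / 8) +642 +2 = 661.88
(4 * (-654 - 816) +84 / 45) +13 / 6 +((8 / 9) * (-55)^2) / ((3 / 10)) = 833489 / 270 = 3087.00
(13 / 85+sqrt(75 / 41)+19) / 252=5 * sqrt(123) / 10332+407 / 5355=0.08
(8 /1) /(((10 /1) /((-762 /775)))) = -3048 /3875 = -0.79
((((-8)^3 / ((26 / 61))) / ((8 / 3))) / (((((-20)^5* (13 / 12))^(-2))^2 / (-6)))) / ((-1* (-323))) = 1208522616030271757825937000.00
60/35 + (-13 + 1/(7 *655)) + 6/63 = -153922/13755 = -11.19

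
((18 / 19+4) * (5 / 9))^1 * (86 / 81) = 40420 / 13851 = 2.92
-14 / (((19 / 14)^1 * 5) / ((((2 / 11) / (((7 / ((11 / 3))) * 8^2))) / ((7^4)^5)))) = -1 / 25989481022650766040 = -0.00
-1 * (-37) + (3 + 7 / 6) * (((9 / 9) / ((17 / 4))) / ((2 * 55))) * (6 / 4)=13843 / 374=37.01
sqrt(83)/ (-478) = -sqrt(83)/ 478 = -0.02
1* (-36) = -36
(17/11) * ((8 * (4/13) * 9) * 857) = 4195872/143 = 29341.76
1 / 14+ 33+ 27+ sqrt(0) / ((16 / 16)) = 841 / 14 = 60.07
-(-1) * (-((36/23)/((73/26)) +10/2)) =-9331/1679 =-5.56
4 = 4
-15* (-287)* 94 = 404670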